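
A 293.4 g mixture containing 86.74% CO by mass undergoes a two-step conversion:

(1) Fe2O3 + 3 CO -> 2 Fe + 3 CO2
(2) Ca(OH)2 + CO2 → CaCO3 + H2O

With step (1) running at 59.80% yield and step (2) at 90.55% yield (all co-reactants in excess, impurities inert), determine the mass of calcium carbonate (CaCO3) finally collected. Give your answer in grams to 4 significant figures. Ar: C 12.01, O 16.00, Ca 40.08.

Pure CO = 293.4 × 0.8674 = 254.50 g.
M(CO) = 12.01 + 16.00 = 28.01 g/mol.
M(CaCO3) = 40.08 + 12.01 + 3(16.00) = 100.09 g/mol.
n(CO) = 254.50 / 28.01 = 9.0859 mol.
Step 1 (CO:CO2 = 3:3): theoretical n(CO2) = 9.0859 mol; at 59.80% yield, n(CO2) = 5.4333 mol.
Step 2 (CO2:CaCO3 = 1:1): theoretical n(CaCO3) = 5.4333 mol, so theoretical mass = 5.4333 × 100.09 = 543.82 g.
At 90.55% yield, actual mass of CaCO3 = 543.82 × 0.9055 = 492.43 g.

492.4 g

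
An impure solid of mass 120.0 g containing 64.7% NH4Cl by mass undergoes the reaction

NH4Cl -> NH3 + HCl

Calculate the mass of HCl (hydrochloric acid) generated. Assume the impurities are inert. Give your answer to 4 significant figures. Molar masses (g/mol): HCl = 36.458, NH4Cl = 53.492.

52.92 g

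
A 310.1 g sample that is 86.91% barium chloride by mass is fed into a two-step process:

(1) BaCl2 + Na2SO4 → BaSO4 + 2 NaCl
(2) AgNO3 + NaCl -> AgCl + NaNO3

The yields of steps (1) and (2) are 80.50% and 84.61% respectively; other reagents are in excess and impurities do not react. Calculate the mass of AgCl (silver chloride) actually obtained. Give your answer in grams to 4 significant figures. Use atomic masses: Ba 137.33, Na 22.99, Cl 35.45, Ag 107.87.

Pure BaCl2 = 310.1 × 0.8691 = 269.51 g.
M(BaCl2) = 137.33 + 2(35.45) = 208.23 g/mol.
M(AgCl) = 107.87 + 35.45 = 143.32 g/mol.
n(BaCl2) = 269.51 / 208.23 = 1.2943 mol.
Step 1 (BaCl2:NaCl = 1:2): theoretical n(NaCl) = 2.5886 mol; at 80.50% yield, n(NaCl) = 2.0838 mol.
Step 2 (NaCl:AgCl = 1:1): theoretical n(AgCl) = 2.0838 mol, so theoretical mass = 2.0838 × 143.32 = 298.65 g.
At 84.61% yield, actual mass of AgCl = 298.65 × 0.8461 = 252.69 g.

252.7 g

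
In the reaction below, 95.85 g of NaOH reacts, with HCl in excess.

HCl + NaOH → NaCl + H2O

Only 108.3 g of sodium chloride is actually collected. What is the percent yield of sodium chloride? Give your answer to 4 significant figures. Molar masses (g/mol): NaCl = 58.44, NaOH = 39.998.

n(NaOH) = 95.850 g / 39.998 g/mol = 2.3964 mol.
From the equation the NaOH:NaCl mole ratio is 1:1, so n(NaCl) = 2.3964 × 1/1 = 2.3964 mol.
Mass of NaCl = 2.3964 mol × 58.44 g/mol = 140.04 g.
This is the theoretical yield. Percent yield = 108.3 g / 140.04 g × 100% = 77.333%.

77.33 %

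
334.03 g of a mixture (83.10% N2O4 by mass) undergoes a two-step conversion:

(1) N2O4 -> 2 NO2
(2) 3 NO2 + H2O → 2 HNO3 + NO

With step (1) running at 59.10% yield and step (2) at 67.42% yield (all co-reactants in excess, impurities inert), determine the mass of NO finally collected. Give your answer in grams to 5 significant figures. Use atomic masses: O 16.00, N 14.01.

24.047 g

Pure N2O4 = 334.03 × 0.8310 = 277.579 g.
M(N2O4) = 2(14.01) + 4(16.00) = 92.02 g/mol.
M(NO) = 14.01 + 16.00 = 30.01 g/mol.
n(N2O4) = 277.579 / 92.02 = 3.01651 mol.
Step 1 (N2O4:NO2 = 1:2): theoretical n(NO2) = 6.03301 mol; at 59.10% yield, n(NO2) = 3.56551 mol.
Step 2 (NO2:NO = 3:1): theoretical n(NO) = 1.18850 mol, so theoretical mass = 1.18850 × 30.01 = 35.6670 g.
At 67.42% yield, actual mass of NO = 35.6670 × 0.6742 = 24.0467 g.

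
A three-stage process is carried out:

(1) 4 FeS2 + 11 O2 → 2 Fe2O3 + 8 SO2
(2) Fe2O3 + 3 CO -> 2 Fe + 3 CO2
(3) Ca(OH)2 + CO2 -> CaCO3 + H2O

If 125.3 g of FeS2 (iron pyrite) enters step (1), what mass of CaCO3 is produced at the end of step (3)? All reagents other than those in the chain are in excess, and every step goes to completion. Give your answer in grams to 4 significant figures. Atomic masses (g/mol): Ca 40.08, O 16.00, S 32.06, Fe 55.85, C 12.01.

156.8 g

M(FeS2) = 55.85 + 2(32.06) = 119.97 g/mol.
M(CaCO3) = 40.08 + 12.01 + 3(16.00) = 100.09 g/mol.
n(FeS2) = 125.3 / 119.97 = 1.0444 mol.
Reaction (1): FeS2→Fe2O3 ratio 4:2 ⇒ n(Fe2O3) = 0.52221 mol.
Reaction (2): Fe2O3→CO2 ratio 1:3 ⇒ n(CO2) = 1.5666 mol.
Reaction (3): CO2→CaCO3 ratio 1:1 ⇒ n(CaCO3) = 1.5666 mol.
Mass of CaCO3 = 1.5666 × 100.09 = 156.81 g.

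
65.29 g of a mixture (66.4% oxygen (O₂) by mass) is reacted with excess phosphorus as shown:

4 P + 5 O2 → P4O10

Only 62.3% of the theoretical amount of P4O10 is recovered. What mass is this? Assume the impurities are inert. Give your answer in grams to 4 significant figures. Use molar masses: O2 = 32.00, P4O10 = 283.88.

47.92 g

Pure O2 available = 65.29 g × 0.664 = 43.353 g.
n(O2) = 43.353 g / 32.00 g/mol = 1.3548 mol.
From the equation the O2:P4O10 mole ratio is 5:1, so n(P4O10) = 1.3548 × 1/5 = 0.27095 mol.
Mass of P4O10 = 0.27095 mol × 283.88 g/mol = 76.918 g.
Actual mass collected = 76.918 g × 0.623 = 47.920 g.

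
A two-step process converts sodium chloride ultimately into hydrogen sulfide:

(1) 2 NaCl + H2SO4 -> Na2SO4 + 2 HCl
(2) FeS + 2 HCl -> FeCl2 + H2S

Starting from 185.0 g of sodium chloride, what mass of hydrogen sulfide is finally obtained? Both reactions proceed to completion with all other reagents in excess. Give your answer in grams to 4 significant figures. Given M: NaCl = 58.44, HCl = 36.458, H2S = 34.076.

n(NaCl) = 185.00 / 58.44 = 3.1656 mol.
Step 1 gives a 2:2 ratio of NaCl to HCl, so n(HCl) = 3.1656 mol.
In step 2 the HCl:H2S ratio is 2:1, so n(H2S) = 1.5828 mol.
Mass of H2S = 1.5828 × 34.076 = 53.936 g.

53.94 g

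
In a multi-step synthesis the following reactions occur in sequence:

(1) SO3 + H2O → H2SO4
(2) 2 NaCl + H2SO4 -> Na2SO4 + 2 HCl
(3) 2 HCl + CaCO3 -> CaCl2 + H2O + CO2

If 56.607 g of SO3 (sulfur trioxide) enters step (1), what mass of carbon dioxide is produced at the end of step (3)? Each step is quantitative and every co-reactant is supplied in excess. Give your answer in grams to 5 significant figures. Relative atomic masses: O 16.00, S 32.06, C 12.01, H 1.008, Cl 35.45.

M(SO3) = 32.06 + 3(16.00) = 80.06 g/mol.
M(CO2) = 12.01 + 2(16.00) = 44.01 g/mol.
n(SO3) = 56.607 / 80.06 = 0.707057 mol.
Reaction (1): SO3→H2SO4 ratio 1:1 ⇒ n(H2SO4) = 0.707057 mol.
Reaction (2): H2SO4→HCl ratio 1:2 ⇒ n(HCl) = 1.41411 mol.
Reaction (3): HCl→CO2 ratio 2:1 ⇒ n(CO2) = 0.707057 mol.
Mass of CO2 = 0.707057 × 44.01 = 31.1176 g.

31.118 g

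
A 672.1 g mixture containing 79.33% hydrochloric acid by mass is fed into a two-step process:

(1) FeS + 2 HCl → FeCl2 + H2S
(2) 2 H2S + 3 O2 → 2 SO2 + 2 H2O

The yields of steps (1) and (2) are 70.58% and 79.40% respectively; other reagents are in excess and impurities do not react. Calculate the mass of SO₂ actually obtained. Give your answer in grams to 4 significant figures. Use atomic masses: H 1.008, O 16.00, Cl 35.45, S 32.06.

Pure HCl = 672.1 × 0.7933 = 533.18 g.
M(HCl) = 1.008 + 35.45 = 36.458 g/mol.
M(SO2) = 32.06 + 2(16.00) = 64.06 g/mol.
n(HCl) = 533.18 / 36.458 = 14.624 mol.
Step 1 (HCl:H2S = 2:1): theoretical n(H2S) = 7.3122 mol; at 70.58% yield, n(H2S) = 5.1610 mol.
Step 2 (H2S:SO2 = 2:2): theoretical n(SO2) = 5.1610 mol, so theoretical mass = 5.1610 × 64.06 = 330.61 g.
At 79.40% yield, actual mass of SO2 = 330.61 × 0.7940 = 262.51 g.

262.5 g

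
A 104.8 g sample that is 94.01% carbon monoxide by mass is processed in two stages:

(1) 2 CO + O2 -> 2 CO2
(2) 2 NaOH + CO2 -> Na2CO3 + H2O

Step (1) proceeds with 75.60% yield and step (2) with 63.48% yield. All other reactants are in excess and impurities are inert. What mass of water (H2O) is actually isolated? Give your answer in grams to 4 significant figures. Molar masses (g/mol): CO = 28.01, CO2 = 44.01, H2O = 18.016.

Pure CO = 104.8 × 0.9401 = 98.522 g.
n(CO) = 98.522 / 28.01 = 3.5174 mol.
Step 1 (CO:CO2 = 2:2): theoretical n(CO2) = 3.5174 mol; at 75.60% yield, n(CO2) = 2.6592 mol.
Step 2 (CO2:H2O = 1:1): theoretical n(H2O) = 2.6592 mol, so theoretical mass = 2.6592 × 18.016 = 47.907 g.
At 63.48% yield, actual mass of H2O = 47.907 × 0.6348 = 30.412 g.

30.41 g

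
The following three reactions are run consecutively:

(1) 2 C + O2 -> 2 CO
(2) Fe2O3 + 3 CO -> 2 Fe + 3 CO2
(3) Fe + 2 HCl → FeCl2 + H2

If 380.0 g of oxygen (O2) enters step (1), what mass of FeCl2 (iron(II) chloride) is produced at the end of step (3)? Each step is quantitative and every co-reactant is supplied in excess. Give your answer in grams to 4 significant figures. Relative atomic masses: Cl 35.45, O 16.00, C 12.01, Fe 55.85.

2007 g

M(O2) = 2(16.00) = 32.00 g/mol.
M(FeCl2) = 55.85 + 2(35.45) = 126.75 g/mol.
n(O2) = 380.0 / 32.00 = 11.875 mol.
Reaction (1): O2→CO ratio 1:2 ⇒ n(CO) = 23.750 mol.
Reaction (2): CO→Fe ratio 3:2 ⇒ n(Fe) = 15.833 mol.
Reaction (3): Fe→FeCl2 ratio 1:1 ⇒ n(FeCl2) = 15.833 mol.
Mass of FeCl2 = 15.833 × 126.75 = 2006.9 g.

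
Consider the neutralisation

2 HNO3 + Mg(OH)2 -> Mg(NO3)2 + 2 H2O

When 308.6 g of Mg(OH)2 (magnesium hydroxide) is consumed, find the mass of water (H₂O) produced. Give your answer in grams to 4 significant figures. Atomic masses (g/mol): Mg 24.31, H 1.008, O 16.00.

M(Mg(OH)2) = 24.31 + 2(16.00) + 2(1.008) = 58.326 g/mol.
M(H2O) = 2(1.008) + 16.00 = 18.016 g/mol.
n(Mg(OH)2) = 308.60 g / 58.326 g/mol = 5.2910 mol.
From the equation the Mg(OH)2:H2O mole ratio is 1:2, so n(H2O) = 5.2910 × 2/1 = 10.582 mol.
Mass of H2O = 10.582 mol × 18.016 g/mol = 190.64 g.

190.6 g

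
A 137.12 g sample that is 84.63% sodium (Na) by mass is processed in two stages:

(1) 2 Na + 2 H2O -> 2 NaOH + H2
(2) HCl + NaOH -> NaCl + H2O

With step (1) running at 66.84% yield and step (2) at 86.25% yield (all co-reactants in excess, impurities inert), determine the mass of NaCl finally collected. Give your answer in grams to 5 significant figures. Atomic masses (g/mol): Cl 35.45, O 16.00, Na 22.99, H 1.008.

170.06 g

Pure Na = 137.12 × 0.8463 = 116.045 g.
M(Na) = 22.99 g/mol.
M(NaCl) = 22.99 + 35.45 = 58.44 g/mol.
n(Na) = 116.045 / 22.99 = 5.04761 mol.
Step 1 (Na:NaOH = 2:2): theoretical n(NaOH) = 5.04761 mol; at 66.84% yield, n(NaOH) = 3.37383 mol.
Step 2 (NaOH:NaCl = 1:1): theoretical n(NaCl) = 3.37383 mol, so theoretical mass = 3.37383 × 58.44 = 197.166 g.
At 86.25% yield, actual mass of NaCl = 197.166 × 0.8625 = 170.056 g.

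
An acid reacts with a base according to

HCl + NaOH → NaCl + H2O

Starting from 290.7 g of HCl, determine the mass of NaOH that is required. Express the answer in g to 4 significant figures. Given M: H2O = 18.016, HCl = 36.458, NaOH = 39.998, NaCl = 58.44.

318.9 g

n(HCl) = 290.70 g / 36.458 g/mol = 7.9736 mol.
From the equation the HCl:NaOH mole ratio is 1:1, so n(NaOH) = 7.9736 × 1/1 = 7.9736 mol.
Mass of NaOH = 7.9736 mol × 39.998 g/mol = 318.93 g.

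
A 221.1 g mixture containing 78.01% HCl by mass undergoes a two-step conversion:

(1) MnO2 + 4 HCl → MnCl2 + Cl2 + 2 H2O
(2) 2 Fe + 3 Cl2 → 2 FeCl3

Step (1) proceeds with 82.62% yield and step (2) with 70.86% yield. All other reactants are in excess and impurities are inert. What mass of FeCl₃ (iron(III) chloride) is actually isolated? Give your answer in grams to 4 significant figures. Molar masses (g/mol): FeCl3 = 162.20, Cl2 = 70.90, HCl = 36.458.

Pure HCl = 221.1 × 0.7801 = 172.48 g.
n(HCl) = 172.48 / 36.458 = 4.7309 mol.
Step 1 (HCl:Cl2 = 4:1): theoretical n(Cl2) = 1.1827 mol; at 82.62% yield, n(Cl2) = 0.97717 mol.
Step 2 (Cl2:FeCl3 = 3:2): theoretical n(FeCl3) = 0.65145 mol, so theoretical mass = 0.65145 × 162.20 = 105.66 g.
At 70.86% yield, actual mass of FeCl3 = 105.66 × 0.7086 = 74.874 g.

74.87 g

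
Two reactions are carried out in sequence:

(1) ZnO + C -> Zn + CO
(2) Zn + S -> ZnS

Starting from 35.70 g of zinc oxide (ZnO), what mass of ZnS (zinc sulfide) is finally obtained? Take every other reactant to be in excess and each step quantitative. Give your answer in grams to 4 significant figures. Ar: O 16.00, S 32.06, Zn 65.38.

42.75 g

M(ZnO) = 65.38 + 16.00 = 81.38 g/mol.
M(ZnS) = 65.38 + 32.06 = 97.44 g/mol.
n(ZnO) = 35.700 / 81.38 = 0.43868 mol.
Step 1 gives a 1:1 ratio of ZnO to Zn, so n(Zn) = 0.43868 mol.
In step 2 the Zn:ZnS ratio is 1:1, so n(ZnS) = 0.43868 mol.
Mass of ZnS = 0.43868 × 97.44 = 42.745 g.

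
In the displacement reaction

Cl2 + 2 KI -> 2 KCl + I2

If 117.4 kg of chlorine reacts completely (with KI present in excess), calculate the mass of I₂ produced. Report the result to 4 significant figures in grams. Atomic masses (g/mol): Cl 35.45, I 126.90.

420300 g

M(Cl2) = 2(35.45) = 70.90 g/mol.
M(I2) = 2(126.90) = 253.80 g/mol.
Convert: 117.4 kg = 117400 g.
n(Cl2) = 117400 g / 70.90 g/mol = 1655.9 mol.
From the equation the Cl2:I2 mole ratio is 1:1, so n(I2) = 1655.9 × 1/1 = 1655.9 mol.
Mass of I2 = 1655.9 mol × 253.80 g/mol = 420260 g.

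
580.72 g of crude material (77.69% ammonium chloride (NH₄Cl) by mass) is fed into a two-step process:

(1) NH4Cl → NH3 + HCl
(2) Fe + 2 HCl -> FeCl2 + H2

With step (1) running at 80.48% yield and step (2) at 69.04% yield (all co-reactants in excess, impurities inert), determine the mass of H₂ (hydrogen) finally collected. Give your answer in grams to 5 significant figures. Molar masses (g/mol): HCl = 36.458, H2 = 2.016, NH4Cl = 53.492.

Pure NH4Cl = 580.72 × 0.7769 = 451.161 g.
n(NH4Cl) = 451.161 / 53.492 = 8.43418 mol.
Step 1 (NH4Cl:HCl = 1:1): theoretical n(HCl) = 8.43418 mol; at 80.48% yield, n(HCl) = 6.78783 mol.
Step 2 (HCl:H2 = 2:1): theoretical n(H2) = 3.39392 mol, so theoretical mass = 3.39392 × 2.016 = 6.84213 g.
At 69.04% yield, actual mass of H2 = 6.84213 × 0.6904 = 4.72381 g.

4.7238 g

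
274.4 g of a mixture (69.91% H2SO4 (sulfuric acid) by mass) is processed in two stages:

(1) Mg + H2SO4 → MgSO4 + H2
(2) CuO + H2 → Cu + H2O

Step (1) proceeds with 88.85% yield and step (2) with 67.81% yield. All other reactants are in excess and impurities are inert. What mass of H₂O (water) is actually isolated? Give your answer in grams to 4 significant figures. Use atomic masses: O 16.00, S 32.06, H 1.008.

21.23 g

Pure H2SO4 = 274.4 × 0.6991 = 191.83 g.
M(H2SO4) = 2(1.008) + 32.06 + 4(16.00) = 98.076 g/mol.
M(H2O) = 2(1.008) + 16.00 = 18.016 g/mol.
n(H2SO4) = 191.83 / 98.076 = 1.9560 mol.
Step 1 (H2SO4:H2 = 1:1): theoretical n(H2) = 1.9560 mol; at 88.85% yield, n(H2) = 1.7379 mol.
Step 2 (H2:H2O = 1:1): theoretical n(H2O) = 1.7379 mol, so theoretical mass = 1.7379 × 18.016 = 31.310 g.
At 67.81% yield, actual mass of H2O = 31.310 × 0.6781 = 21.231 g.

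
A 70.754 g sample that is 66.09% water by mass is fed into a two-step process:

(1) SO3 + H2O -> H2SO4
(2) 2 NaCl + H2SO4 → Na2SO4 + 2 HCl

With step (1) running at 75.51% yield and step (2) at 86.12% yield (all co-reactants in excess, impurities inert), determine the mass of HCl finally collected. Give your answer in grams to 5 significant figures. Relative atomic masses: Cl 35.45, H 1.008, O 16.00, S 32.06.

Pure H2O = 70.754 × 0.6609 = 46.7613 g.
M(H2O) = 2(1.008) + 16.00 = 18.016 g/mol.
M(HCl) = 1.008 + 35.45 = 36.458 g/mol.
n(H2O) = 46.7613 / 18.016 = 2.59554 mol.
Step 1 (H2O:H2SO4 = 1:1): theoretical n(H2SO4) = 2.59554 mol; at 75.51% yield, n(H2SO4) = 1.95990 mol.
Step 2 (H2SO4:HCl = 1:2): theoretical n(HCl) = 3.91979 mol, so theoretical mass = 3.91979 × 36.458 = 142.908 g.
At 86.12% yield, actual mass of HCl = 142.908 × 0.8612 = 123.072 g.

123.07 g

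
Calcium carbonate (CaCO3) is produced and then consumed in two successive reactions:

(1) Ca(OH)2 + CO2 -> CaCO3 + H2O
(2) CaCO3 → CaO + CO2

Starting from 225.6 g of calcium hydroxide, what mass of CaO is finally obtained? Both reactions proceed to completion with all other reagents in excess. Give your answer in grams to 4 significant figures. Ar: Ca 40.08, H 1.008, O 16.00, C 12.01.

170.7 g

M(Ca(OH)2) = 40.08 + 2(16.00) + 2(1.008) = 74.096 g/mol.
M(CaO) = 40.08 + 16.00 = 56.08 g/mol.
n(Ca(OH)2) = 225.60 / 74.096 = 3.0447 mol.
Step 1 gives a 1:1 ratio of Ca(OH)2 to CaCO3, so n(CaCO3) = 3.0447 mol.
In step 2 the CaCO3:CaO ratio is 1:1, so n(CaO) = 3.0447 mol.
Mass of CaO = 3.0447 × 56.08 = 170.75 g.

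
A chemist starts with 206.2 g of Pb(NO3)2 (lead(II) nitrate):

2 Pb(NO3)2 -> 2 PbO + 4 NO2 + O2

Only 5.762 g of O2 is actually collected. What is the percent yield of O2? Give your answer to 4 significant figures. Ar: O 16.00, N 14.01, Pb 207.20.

M(Pb(NO3)2) = 207.20 + 2(14.01) + 6(16.00) = 331.22 g/mol.
M(O2) = 2(16.00) = 32.00 g/mol.
n(Pb(NO3)2) = 206.20 g / 331.22 g/mol = 0.62255 mol.
From the equation the Pb(NO3)2:O2 mole ratio is 2:1, so n(O2) = 0.62255 × 1/2 = 0.31127 mol.
Mass of O2 = 0.31127 mol × 32.00 g/mol = 9.9608 g.
This is the theoretical yield. Percent yield = 5.762 g / 9.9608 g × 100% = 57.847%.

57.85 %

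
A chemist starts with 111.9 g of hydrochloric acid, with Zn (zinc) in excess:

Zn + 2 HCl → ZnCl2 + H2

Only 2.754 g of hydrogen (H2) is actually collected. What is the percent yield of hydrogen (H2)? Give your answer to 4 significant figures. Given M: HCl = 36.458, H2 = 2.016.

n(HCl) = 111.90 g / 36.458 g/mol = 3.0693 mol.
From the equation the HCl:H2 mole ratio is 2:1, so n(H2) = 3.0693 × 1/2 = 1.5346 mol.
Mass of H2 = 1.5346 mol × 2.016 g/mol = 3.0938 g.
This is the theoretical yield. Percent yield = 2.754 g / 3.0938 g × 100% = 89.016%.

89.02 %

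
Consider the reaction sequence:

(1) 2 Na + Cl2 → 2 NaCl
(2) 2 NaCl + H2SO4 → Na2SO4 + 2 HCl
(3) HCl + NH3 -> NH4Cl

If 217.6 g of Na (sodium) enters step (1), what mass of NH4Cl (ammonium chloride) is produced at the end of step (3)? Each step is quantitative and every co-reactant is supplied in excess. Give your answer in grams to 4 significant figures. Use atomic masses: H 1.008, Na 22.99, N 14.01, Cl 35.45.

M(Na) = 22.99 g/mol.
M(NH4Cl) = 14.01 + 4(1.008) + 35.45 = 53.492 g/mol.
n(Na) = 217.6 / 22.99 = 9.4650 mol.
Reaction (1): Na→NaCl ratio 2:2 ⇒ n(NaCl) = 9.4650 mol.
Reaction (2): NaCl→HCl ratio 2:2 ⇒ n(HCl) = 9.4650 mol.
Reaction (3): HCl→NH4Cl ratio 1:1 ⇒ n(NH4Cl) = 9.4650 mol.
Mass of NH4Cl = 9.4650 × 53.492 = 506.30 g.

506.3 g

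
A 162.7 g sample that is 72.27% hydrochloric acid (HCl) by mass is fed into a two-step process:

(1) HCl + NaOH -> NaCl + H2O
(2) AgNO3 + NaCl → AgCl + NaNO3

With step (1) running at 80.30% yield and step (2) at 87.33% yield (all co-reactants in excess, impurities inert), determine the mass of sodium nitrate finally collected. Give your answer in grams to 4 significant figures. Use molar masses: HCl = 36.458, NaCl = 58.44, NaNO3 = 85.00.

192.2 g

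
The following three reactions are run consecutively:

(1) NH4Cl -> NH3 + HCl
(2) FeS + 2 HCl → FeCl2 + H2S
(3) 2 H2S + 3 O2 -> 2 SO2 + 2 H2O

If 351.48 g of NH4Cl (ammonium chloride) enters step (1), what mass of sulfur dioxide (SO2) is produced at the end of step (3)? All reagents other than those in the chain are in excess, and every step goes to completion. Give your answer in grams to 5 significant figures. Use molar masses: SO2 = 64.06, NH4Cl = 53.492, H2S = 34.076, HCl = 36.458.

210.46 g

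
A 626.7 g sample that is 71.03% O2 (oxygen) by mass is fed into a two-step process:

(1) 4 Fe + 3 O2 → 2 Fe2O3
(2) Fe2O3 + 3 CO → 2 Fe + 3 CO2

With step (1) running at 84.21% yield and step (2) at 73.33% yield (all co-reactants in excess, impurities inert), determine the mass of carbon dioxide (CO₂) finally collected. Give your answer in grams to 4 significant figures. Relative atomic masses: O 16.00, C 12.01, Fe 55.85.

756.1 g

Pure O2 = 626.7 × 0.7103 = 445.15 g.
M(O2) = 2(16.00) = 32.00 g/mol.
M(CO2) = 12.01 + 2(16.00) = 44.01 g/mol.
n(O2) = 445.15 / 32.00 = 13.911 mol.
Step 1 (O2:Fe2O3 = 3:2): theoretical n(Fe2O3) = 9.2739 mol; at 84.21% yield, n(Fe2O3) = 7.8095 mol.
Step 2 (Fe2O3:CO2 = 1:3): theoretical n(CO2) = 23.429 mol, so theoretical mass = 23.429 × 44.01 = 1031.1 g.
At 73.33% yield, actual mass of CO2 = 1031.1 × 0.7333 = 756.10 g.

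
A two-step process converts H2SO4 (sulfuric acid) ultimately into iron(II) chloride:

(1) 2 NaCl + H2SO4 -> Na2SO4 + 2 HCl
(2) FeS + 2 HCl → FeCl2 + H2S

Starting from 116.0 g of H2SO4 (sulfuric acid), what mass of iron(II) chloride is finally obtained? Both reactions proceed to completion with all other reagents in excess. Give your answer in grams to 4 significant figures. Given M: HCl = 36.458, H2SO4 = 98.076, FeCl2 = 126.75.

149.9 g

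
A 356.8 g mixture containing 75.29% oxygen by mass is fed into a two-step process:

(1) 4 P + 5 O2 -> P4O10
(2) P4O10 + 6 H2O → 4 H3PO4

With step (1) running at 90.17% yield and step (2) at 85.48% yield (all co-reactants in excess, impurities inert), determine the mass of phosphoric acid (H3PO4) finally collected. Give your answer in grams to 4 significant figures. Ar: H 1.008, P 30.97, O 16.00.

507.3 g

Pure O2 = 356.8 × 0.7529 = 268.63 g.
M(O2) = 2(16.00) = 32.00 g/mol.
M(H3PO4) = 3(1.008) + 30.97 + 4(16.00) = 97.994 g/mol.
n(O2) = 268.63 / 32.00 = 8.3948 mol.
Step 1 (O2:P4O10 = 5:1): theoretical n(P4O10) = 1.6790 mol; at 90.17% yield, n(P4O10) = 1.5139 mol.
Step 2 (P4O10:H3PO4 = 1:4): theoretical n(H3PO4) = 6.0557 mol, so theoretical mass = 6.0557 × 97.994 = 593.42 g.
At 85.48% yield, actual mass of H3PO4 = 593.42 × 0.8548 = 507.26 g.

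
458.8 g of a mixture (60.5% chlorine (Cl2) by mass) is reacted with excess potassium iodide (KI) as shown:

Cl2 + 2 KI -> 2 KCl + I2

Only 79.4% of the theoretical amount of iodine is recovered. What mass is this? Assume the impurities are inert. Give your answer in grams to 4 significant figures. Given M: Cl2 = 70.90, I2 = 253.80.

788.9 g

Pure Cl2 available = 458.8 g × 0.605 = 277.57 g.
n(Cl2) = 277.57 g / 70.90 g/mol = 3.9150 mol.
From the equation the Cl2:I2 mole ratio is 1:1, so n(I2) = 3.9150 × 1/1 = 3.9150 mol.
Mass of I2 = 3.9150 mol × 253.80 g/mol = 993.63 g.
Actual mass collected = 993.63 g × 0.794 = 788.94 g.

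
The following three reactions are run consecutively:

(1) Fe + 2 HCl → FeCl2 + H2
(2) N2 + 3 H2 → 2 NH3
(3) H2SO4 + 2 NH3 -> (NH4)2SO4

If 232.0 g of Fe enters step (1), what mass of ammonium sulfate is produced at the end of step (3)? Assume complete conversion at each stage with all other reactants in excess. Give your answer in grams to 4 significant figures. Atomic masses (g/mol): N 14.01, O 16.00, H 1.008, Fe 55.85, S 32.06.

183.0 g

M(Fe) = 55.85 g/mol.
M((NH4)2SO4) = 2(14.01) + 8(1.008) + 32.06 + 4(16.00) = 132.144 g/mol.
n(Fe) = 232.0 / 55.85 = 4.1540 mol.
Reaction (1): Fe→H2 ratio 1:1 ⇒ n(H2) = 4.1540 mol.
Reaction (2): H2→NH3 ratio 3:2 ⇒ n(NH3) = 2.7693 mol.
Reaction (3): NH3→(NH4)2SO4 ratio 2:1 ⇒ n((NH4)2SO4) = 1.3847 mol.
Mass of (NH4)2SO4 = 1.3847 × 132.144 = 182.97 g.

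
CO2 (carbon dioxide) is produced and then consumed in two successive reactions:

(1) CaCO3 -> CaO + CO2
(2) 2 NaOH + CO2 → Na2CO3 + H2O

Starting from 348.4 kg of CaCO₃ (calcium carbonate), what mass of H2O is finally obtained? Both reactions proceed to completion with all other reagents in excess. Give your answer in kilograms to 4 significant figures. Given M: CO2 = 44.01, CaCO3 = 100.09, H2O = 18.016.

62.71 kg

348.4 kg = 348400 g.
n(CaCO3) = 348400 / 100.09 = 3480.9 mol.
Step 1 gives a 1:1 ratio of CaCO3 to CO2, so n(CO2) = 3480.9 mol.
In step 2 the CO2:H2O ratio is 1:1, so n(H2O) = 3480.9 mol.
Mass of H2O = 3480.9 × 18.016 = 62711 g = 62.71 kg.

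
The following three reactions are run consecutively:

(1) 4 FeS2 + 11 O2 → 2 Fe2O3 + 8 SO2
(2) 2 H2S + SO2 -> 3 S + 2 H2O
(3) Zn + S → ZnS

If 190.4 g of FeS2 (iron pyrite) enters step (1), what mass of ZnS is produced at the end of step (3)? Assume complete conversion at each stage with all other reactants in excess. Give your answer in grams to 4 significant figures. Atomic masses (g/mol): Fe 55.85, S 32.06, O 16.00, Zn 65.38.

927.9 g

M(FeS2) = 55.85 + 2(32.06) = 119.97 g/mol.
M(ZnS) = 65.38 + 32.06 = 97.44 g/mol.
n(FeS2) = 190.4 / 119.97 = 1.5871 mol.
Reaction (1): FeS2→SO2 ratio 4:8 ⇒ n(SO2) = 3.1741 mol.
Reaction (2): SO2→S ratio 1:3 ⇒ n(S) = 9.5224 mol.
Reaction (3): S→ZnS ratio 1:1 ⇒ n(ZnS) = 9.5224 mol.
Mass of ZnS = 9.5224 × 97.44 = 927.86 g.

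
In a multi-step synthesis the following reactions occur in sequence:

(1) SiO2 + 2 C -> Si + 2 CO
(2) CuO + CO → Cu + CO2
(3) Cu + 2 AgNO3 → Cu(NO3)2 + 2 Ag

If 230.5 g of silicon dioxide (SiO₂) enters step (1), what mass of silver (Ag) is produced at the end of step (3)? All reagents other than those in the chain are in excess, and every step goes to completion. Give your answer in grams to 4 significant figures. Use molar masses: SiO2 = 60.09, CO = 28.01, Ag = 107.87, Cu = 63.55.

n(SiO2) = 230.5 / 60.09 = 3.8359 mol.
Reaction (1): SiO2→CO ratio 1:2 ⇒ n(CO) = 7.6718 mol.
Reaction (2): CO→Cu ratio 1:1 ⇒ n(Cu) = 7.6718 mol.
Reaction (3): Cu→Ag ratio 1:2 ⇒ n(Ag) = 15.344 mol.
Mass of Ag = 15.344 × 107.87 = 1655.1 g.

1655 g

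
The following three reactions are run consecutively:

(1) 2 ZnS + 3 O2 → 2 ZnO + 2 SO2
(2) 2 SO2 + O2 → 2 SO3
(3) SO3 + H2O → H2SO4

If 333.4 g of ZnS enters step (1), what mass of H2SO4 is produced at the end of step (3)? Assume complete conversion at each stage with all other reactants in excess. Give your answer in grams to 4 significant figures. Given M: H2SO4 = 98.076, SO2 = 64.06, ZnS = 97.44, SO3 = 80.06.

335.6 g

n(ZnS) = 333.4 / 97.44 = 3.4216 mol.
Reaction (1): ZnS→SO2 ratio 2:2 ⇒ n(SO2) = 3.4216 mol.
Reaction (2): SO2→SO3 ratio 2:2 ⇒ n(SO3) = 3.4216 mol.
Reaction (3): SO3→H2SO4 ratio 1:1 ⇒ n(H2SO4) = 3.4216 mol.
Mass of H2SO4 = 3.4216 × 98.076 = 335.58 g.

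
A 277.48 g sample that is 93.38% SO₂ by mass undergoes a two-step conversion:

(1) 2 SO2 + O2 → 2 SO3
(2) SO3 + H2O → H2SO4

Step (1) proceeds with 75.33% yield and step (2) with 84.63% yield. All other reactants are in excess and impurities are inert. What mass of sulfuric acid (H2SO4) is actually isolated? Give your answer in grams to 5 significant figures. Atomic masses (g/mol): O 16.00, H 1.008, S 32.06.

252.90 g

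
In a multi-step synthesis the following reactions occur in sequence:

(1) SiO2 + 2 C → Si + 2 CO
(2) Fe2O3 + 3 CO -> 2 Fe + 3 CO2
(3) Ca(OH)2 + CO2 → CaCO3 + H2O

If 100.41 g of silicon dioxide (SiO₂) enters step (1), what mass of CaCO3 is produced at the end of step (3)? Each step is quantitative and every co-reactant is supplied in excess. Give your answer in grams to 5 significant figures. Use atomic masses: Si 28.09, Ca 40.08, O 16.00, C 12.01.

334.50 g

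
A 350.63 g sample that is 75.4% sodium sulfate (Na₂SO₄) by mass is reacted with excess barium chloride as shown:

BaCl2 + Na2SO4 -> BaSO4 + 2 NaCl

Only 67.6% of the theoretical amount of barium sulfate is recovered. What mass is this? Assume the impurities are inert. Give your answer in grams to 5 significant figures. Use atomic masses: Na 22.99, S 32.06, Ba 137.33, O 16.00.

293.66 g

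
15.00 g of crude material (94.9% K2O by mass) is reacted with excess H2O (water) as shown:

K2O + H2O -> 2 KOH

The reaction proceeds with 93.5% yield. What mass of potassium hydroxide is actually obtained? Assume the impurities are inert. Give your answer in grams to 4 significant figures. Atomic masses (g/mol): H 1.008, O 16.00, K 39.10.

15.86 g

Pure K2O available = 15.00 g × 0.949 = 14.235 g.
M(K2O) = 2(39.10) + 16.00 = 94.20 g/mol.
M(KOH) = 39.10 + 16.00 + 1.008 = 56.108 g/mol.
n(K2O) = 14.235 g / 94.20 g/mol = 0.15111 mol.
From the equation the K2O:KOH mole ratio is 1:2, so n(KOH) = 0.15111 × 2/1 = 0.30223 mol.
Mass of KOH = 0.30223 mol × 56.108 g/mol = 16.957 g.
Actual mass collected = 16.957 g × 0.935 = 15.855 g.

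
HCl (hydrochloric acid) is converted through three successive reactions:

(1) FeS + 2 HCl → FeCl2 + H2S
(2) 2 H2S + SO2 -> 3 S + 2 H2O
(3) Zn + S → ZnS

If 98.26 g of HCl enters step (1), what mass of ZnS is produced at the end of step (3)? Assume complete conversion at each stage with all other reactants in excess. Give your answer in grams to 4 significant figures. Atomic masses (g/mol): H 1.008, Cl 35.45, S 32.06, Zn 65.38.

197.0 g

M(HCl) = 1.008 + 35.45 = 36.458 g/mol.
M(ZnS) = 65.38 + 32.06 = 97.44 g/mol.
n(HCl) = 98.26 / 36.458 = 2.6952 mol.
Reaction (1): HCl→H2S ratio 2:1 ⇒ n(H2S) = 1.3476 mol.
Reaction (2): H2S→S ratio 2:3 ⇒ n(S) = 2.0214 mol.
Reaction (3): S→ZnS ratio 1:1 ⇒ n(ZnS) = 2.0214 mol.
Mass of ZnS = 2.0214 × 97.44 = 196.96 g.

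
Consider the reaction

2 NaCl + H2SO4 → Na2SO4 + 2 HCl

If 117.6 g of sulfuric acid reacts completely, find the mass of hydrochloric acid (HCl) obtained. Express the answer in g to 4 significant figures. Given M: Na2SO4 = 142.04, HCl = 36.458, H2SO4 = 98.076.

87.43 g

n(H2SO4) = 117.60 g / 98.076 g/mol = 1.1991 mol.
From the equation the H2SO4:HCl mole ratio is 1:2, so n(HCl) = 1.1991 × 2/1 = 2.3981 mol.
Mass of HCl = 2.3981 mol × 36.458 g/mol = 87.431 g.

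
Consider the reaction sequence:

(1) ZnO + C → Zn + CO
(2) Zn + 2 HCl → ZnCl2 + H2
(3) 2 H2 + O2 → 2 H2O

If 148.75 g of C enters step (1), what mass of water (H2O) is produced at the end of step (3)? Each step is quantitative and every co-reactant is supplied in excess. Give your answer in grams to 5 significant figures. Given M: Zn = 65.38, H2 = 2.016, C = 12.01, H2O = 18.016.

223.14 g

n(C) = 148.75 / 12.01 = 12.3855 mol.
Reaction (1): C→Zn ratio 1:1 ⇒ n(Zn) = 12.3855 mol.
Reaction (2): Zn→H2 ratio 1:1 ⇒ n(H2) = 12.3855 mol.
Reaction (3): H2→H2O ratio 2:2 ⇒ n(H2O) = 12.3855 mol.
Mass of H2O = 12.3855 × 18.016 = 223.137 g.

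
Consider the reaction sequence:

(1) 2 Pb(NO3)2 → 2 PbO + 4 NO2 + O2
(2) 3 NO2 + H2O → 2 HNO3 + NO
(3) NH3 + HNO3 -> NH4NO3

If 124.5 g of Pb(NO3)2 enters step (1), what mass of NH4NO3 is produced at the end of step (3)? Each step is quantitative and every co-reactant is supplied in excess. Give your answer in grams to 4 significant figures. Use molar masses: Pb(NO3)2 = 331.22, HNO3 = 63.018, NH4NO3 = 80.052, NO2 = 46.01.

40.12 g

n(Pb(NO3)2) = 124.5 / 331.22 = 0.37588 mol.
Reaction (1): Pb(NO3)2→NO2 ratio 2:4 ⇒ n(NO2) = 0.75177 mol.
Reaction (2): NO2→HNO3 ratio 3:2 ⇒ n(HNO3) = 0.50118 mol.
Reaction (3): HNO3→NH4NO3 ratio 1:1 ⇒ n(NH4NO3) = 0.50118 mol.
Mass of NH4NO3 = 0.50118 × 80.052 = 40.120 g.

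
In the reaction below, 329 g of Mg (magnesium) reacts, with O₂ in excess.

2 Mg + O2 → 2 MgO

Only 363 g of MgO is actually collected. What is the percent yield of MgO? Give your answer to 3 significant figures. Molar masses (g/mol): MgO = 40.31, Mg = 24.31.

66.5 %

n(Mg) = 329.0 g / 24.31 g/mol = 13.53 mol.
From the equation the Mg:MgO mole ratio is 2:2, so n(MgO) = 13.53 × 2/2 = 13.53 mol.
Mass of MgO = 13.53 mol × 40.31 g/mol = 545.5 g.
This is the theoretical yield. Percent yield = 363 g / 545.5 g × 100% = 66.54%.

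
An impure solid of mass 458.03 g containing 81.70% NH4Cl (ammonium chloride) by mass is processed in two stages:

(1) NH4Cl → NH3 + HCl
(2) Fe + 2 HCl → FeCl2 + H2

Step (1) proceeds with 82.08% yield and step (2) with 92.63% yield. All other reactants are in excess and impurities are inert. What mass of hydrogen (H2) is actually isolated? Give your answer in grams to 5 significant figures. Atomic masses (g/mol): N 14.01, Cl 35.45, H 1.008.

5.3614 g

Pure NH4Cl = 458.03 × 0.8170 = 374.211 g.
M(NH4Cl) = 14.01 + 4(1.008) + 35.45 = 53.492 g/mol.
M(H2) = 2(1.008) = 2.016 g/mol.
n(NH4Cl) = 374.211 / 53.492 = 6.99564 mol.
Step 1 (NH4Cl:HCl = 1:1): theoretical n(HCl) = 6.99564 mol; at 82.08% yield, n(HCl) = 5.74202 mol.
Step 2 (HCl:H2 = 2:1): theoretical n(H2) = 2.87101 mol, so theoretical mass = 2.87101 × 2.016 = 5.78795 g.
At 92.63% yield, actual mass of H2 = 5.78795 × 0.9263 = 5.36138 g.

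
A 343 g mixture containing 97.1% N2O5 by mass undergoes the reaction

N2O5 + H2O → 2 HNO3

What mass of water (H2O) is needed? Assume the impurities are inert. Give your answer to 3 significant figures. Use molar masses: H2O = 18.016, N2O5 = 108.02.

Mass of pure N2O5 = 343 g × 0.971 = 333.1 g.
n(N2O5) = 333.1 g / 108.02 g/mol = 3.083 mol.
From the equation the N2O5:H2O mole ratio is 1:1, so n(H2O) = 3.083 × 1/1 = 3.083 mol.
Mass of H2O = 3.083 mol × 18.016 g/mol = 55.55 g.

55.5 g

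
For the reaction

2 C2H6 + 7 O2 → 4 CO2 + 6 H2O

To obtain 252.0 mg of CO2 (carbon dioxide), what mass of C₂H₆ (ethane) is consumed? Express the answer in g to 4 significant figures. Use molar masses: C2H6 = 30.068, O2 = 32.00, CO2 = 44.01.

0.08608 g

Convert: 252.0 mg = 0.25200 g.
n(CO2) = 0.25200 g / 44.01 g/mol = 0.0057260 mol.
From the equation the CO2:C2H6 mole ratio is 4:2, so n(C2H6) = 0.0057260 × 2/4 = 0.0028630 mol.
Mass of C2H6 = 0.0028630 mol × 30.068 g/mol = 0.086084 g.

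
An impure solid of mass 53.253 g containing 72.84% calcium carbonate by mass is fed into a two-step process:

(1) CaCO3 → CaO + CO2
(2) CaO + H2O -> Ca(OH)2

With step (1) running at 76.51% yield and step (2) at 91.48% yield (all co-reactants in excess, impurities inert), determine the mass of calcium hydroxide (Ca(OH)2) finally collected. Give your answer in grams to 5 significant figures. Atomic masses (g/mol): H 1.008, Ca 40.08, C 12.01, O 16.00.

20.098 g

Pure CaCO3 = 53.253 × 0.7284 = 38.7895 g.
M(CaCO3) = 40.08 + 12.01 + 3(16.00) = 100.09 g/mol.
M(Ca(OH)2) = 40.08 + 2(16.00) + 2(1.008) = 74.096 g/mol.
n(CaCO3) = 38.7895 / 100.09 = 0.387546 mol.
Step 1 (CaCO3:CaO = 1:1): theoretical n(CaO) = 0.387546 mol; at 76.51% yield, n(CaO) = 0.296511 mol.
Step 2 (CaO:Ca(OH)2 = 1:1): theoretical n(Ca(OH)2) = 0.296511 mol, so theoretical mass = 0.296511 × 74.096 = 21.9703 g.
At 91.48% yield, actual mass of Ca(OH)2 = 21.9703 × 0.9148 = 20.0984 g.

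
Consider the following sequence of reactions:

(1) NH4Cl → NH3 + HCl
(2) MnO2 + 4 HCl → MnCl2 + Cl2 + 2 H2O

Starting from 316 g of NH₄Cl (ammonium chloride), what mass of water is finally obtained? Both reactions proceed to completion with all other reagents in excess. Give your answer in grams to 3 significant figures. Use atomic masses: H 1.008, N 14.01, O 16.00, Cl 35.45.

53.2 g

M(NH4Cl) = 14.01 + 4(1.008) + 35.45 = 53.492 g/mol.
M(H2O) = 2(1.008) + 16.00 = 18.016 g/mol.
n(NH4Cl) = 316.0 / 53.492 = 5.907 mol.
Step 1 gives a 1:1 ratio of NH4Cl to HCl, so n(HCl) = 5.907 mol.
In step 2 the HCl:H2O ratio is 4:2, so n(H2O) = 2.954 mol.
Mass of H2O = 2.954 × 18.016 = 53.21 g.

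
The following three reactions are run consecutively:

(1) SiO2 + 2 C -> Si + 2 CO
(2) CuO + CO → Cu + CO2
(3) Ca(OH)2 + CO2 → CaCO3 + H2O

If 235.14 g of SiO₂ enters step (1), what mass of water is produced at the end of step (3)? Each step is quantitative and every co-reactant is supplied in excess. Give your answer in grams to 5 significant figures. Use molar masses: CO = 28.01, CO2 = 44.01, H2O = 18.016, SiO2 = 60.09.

141.00 g

n(SiO2) = 235.14 / 60.09 = 3.91313 mol.
Reaction (1): SiO2→CO ratio 1:2 ⇒ n(CO) = 7.82626 mol.
Reaction (2): CO→CO2 ratio 1:1 ⇒ n(CO2) = 7.82626 mol.
Reaction (3): CO2→H2O ratio 1:1 ⇒ n(H2O) = 7.82626 mol.
Mass of H2O = 7.82626 × 18.016 = 140.998 g.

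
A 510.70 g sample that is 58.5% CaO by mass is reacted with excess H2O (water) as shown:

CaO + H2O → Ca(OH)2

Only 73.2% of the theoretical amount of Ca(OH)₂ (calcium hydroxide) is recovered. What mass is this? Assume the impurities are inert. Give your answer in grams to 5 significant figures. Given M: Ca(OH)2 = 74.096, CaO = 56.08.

Pure CaO available = 510.70 g × 0.585 = 298.760 g.
n(CaO) = 298.760 g / 56.08 g/mol = 5.32738 mol.
From the equation the CaO:Ca(OH)2 mole ratio is 1:1, so n(Ca(OH)2) = 5.32738 × 1/1 = 5.32738 mol.
Mass of Ca(OH)2 = 5.32738 mol × 74.096 g/mol = 394.738 g.
Actual mass collected = 394.738 g × 0.732 = 288.948 g.

288.95 g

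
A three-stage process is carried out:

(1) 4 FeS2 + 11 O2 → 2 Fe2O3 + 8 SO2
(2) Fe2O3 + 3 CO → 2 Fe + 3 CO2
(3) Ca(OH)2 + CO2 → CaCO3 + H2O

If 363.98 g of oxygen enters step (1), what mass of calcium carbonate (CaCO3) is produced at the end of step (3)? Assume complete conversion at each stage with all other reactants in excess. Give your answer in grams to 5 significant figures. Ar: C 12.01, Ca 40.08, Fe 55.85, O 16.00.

620.98 g

M(O2) = 2(16.00) = 32.00 g/mol.
M(CaCO3) = 40.08 + 12.01 + 3(16.00) = 100.09 g/mol.
n(O2) = 363.98 / 32.00 = 11.3744 mol.
Reaction (1): O2→Fe2O3 ratio 11:2 ⇒ n(Fe2O3) = 2.06807 mol.
Reaction (2): Fe2O3→CO2 ratio 1:3 ⇒ n(CO2) = 6.20420 mol.
Reaction (3): CO2→CaCO3 ratio 1:1 ⇒ n(CaCO3) = 6.20420 mol.
Mass of CaCO3 = 6.20420 × 100.09 = 620.979 g.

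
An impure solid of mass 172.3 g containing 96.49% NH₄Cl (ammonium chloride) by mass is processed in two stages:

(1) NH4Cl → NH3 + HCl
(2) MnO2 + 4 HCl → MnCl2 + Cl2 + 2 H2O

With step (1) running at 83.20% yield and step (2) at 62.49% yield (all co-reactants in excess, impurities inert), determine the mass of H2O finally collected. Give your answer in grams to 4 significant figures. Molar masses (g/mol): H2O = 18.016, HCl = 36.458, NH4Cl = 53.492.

14.56 g

Pure NH4Cl = 172.3 × 0.9649 = 166.25 g.
n(NH4Cl) = 166.25 / 53.492 = 3.1080 mol.
Step 1 (NH4Cl:HCl = 1:1): theoretical n(HCl) = 3.1080 mol; at 83.20% yield, n(HCl) = 2.5858 mol.
Step 2 (HCl:H2O = 4:2): theoretical n(H2O) = 1.2929 mol, so theoretical mass = 1.2929 × 18.016 = 23.293 g.
At 62.49% yield, actual mass of H2O = 23.293 × 0.6249 = 14.556 g.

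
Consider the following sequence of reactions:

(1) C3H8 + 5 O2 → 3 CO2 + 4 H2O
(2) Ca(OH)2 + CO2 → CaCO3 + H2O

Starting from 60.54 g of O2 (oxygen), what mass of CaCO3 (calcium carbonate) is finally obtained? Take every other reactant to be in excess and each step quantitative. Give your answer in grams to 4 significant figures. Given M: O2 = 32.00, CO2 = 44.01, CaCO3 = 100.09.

113.6 g

n(O2) = 60.540 / 32.00 = 1.8919 mol.
Step 1 gives a 5:3 ratio of O2 to CO2, so n(CO2) = 1.1351 mol.
In step 2 the CO2:CaCO3 ratio is 1:1, so n(CaCO3) = 1.1351 mol.
Mass of CaCO3 = 1.1351 × 100.09 = 113.61 g.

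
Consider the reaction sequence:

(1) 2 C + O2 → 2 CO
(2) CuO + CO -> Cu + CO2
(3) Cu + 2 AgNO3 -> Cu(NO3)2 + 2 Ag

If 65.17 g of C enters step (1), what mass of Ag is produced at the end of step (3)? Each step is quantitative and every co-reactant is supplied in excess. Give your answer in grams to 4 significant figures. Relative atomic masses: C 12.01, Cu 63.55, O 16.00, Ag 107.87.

M(C) = 12.01 g/mol.
M(Ag) = 107.87 g/mol.
n(C) = 65.17 / 12.01 = 5.4263 mol.
Reaction (1): C→CO ratio 2:2 ⇒ n(CO) = 5.4263 mol.
Reaction (2): CO→Cu ratio 1:1 ⇒ n(Cu) = 5.4263 mol.
Reaction (3): Cu→Ag ratio 1:2 ⇒ n(Ag) = 10.853 mol.
Mass of Ag = 10.853 × 107.87 = 1170.7 g.

1171 g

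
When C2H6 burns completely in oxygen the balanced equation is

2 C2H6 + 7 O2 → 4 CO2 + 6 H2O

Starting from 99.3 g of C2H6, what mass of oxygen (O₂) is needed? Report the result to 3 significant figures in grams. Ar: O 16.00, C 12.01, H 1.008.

370 g

M(C2H6) = 2(12.01) + 6(1.008) = 30.068 g/mol.
M(O2) = 2(16.00) = 32.00 g/mol.
n(C2H6) = 99.30 g / 30.068 g/mol = 3.303 mol.
From the equation the C2H6:O2 mole ratio is 2:7, so n(O2) = 3.303 × 7/2 = 11.56 mol.
Mass of O2 = 11.56 mol × 32.00 g/mol = 369.9 g.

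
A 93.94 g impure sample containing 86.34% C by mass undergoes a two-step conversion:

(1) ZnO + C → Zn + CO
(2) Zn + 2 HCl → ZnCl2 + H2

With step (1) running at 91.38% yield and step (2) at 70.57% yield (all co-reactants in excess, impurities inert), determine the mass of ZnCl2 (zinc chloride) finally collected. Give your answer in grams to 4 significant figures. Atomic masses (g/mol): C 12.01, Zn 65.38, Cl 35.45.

593.5 g

Pure C = 93.94 × 0.8634 = 81.108 g.
M(C) = 12.01 g/mol.
M(ZnCl2) = 65.38 + 2(35.45) = 136.28 g/mol.
n(C) = 81.108 / 12.01 = 6.7534 mol.
Step 1 (C:Zn = 1:1): theoretical n(Zn) = 6.7534 mol; at 91.38% yield, n(Zn) = 6.1712 mol.
Step 2 (Zn:ZnCl2 = 1:1): theoretical n(ZnCl2) = 6.1712 mol, so theoretical mass = 6.1712 × 136.28 = 841.01 g.
At 70.57% yield, actual mass of ZnCl2 = 841.01 × 0.7057 = 593.50 g.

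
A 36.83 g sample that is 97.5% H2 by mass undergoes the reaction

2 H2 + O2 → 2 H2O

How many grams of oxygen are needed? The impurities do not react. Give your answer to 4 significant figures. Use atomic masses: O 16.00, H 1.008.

285.0 g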